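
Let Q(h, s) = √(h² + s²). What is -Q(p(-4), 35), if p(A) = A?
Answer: -√1241 ≈ -35.228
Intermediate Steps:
-Q(p(-4), 35) = -√((-4)² + 35²) = -√(16 + 1225) = -√1241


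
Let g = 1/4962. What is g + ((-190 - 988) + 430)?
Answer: -3711575/4962 ≈ -748.00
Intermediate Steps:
g = 1/4962 ≈ 0.00020153
g + ((-190 - 988) + 430) = 1/4962 + ((-190 - 988) + 430) = 1/4962 + (-1178 + 430) = 1/4962 - 748 = -3711575/4962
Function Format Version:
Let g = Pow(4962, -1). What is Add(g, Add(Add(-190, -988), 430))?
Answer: Rational(-3711575, 4962) ≈ -748.00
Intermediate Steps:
g = Rational(1, 4962) ≈ 0.00020153
Add(g, Add(Add(-190, -988), 430)) = Add(Rational(1, 4962), Add(Add(-190, -988), 430)) = Add(Rational(1, 4962), Add(-1178, 430)) = Add(Rational(1, 4962), -748) = Rational(-3711575, 4962)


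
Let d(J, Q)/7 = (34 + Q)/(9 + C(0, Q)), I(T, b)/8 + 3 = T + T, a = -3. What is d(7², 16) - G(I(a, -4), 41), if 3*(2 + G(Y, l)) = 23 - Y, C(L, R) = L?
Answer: 83/9 ≈ 9.2222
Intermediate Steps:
I(T, b) = -24 + 16*T (I(T, b) = -24 + 8*(T + T) = -24 + 8*(2*T) = -24 + 16*T)
d(J, Q) = 238/9 + 7*Q/9 (d(J, Q) = 7*((34 + Q)/(9 + 0)) = 7*((34 + Q)/9) = 7*((34 + Q)*(⅑)) = 7*(34/9 + Q/9) = 238/9 + 7*Q/9)
G(Y, l) = 17/3 - Y/3 (G(Y, l) = -2 + (23 - Y)/3 = -2 + (23/3 - Y/3) = 17/3 - Y/3)
d(7², 16) - G(I(a, -4), 41) = (238/9 + (7/9)*16) - (17/3 - (-24 + 16*(-3))/3) = (238/9 + 112/9) - (17/3 - (-24 - 48)/3) = 350/9 - (17/3 - ⅓*(-72)) = 350/9 - (17/3 + 24) = 350/9 - 1*89/3 = 350/9 - 89/3 = 83/9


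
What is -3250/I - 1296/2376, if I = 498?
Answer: -19369/2739 ≈ -7.0716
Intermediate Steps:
-3250/I - 1296/2376 = -3250/498 - 1296/2376 = -3250*1/498 - 1296*1/2376 = -1625/249 - 6/11 = -19369/2739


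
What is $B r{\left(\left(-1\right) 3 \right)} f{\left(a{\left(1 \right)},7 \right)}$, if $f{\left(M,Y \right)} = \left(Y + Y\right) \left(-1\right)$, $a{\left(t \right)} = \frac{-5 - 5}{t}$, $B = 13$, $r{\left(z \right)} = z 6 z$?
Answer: $-9828$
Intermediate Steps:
$r{\left(z \right)} = 6 z^{2}$ ($r{\left(z \right)} = 6 z z = 6 z^{2}$)
$a{\left(t \right)} = - \frac{10}{t}$
$f{\left(M,Y \right)} = - 2 Y$ ($f{\left(M,Y \right)} = 2 Y \left(-1\right) = - 2 Y$)
$B r{\left(\left(-1\right) 3 \right)} f{\left(a{\left(1 \right)},7 \right)} = 13 \cdot 6 \left(\left(-1\right) 3\right)^{2} \left(\left(-2\right) 7\right) = 13 \cdot 6 \left(-3\right)^{2} \left(-14\right) = 13 \cdot 6 \cdot 9 \left(-14\right) = 13 \cdot 54 \left(-14\right) = 702 \left(-14\right) = -9828$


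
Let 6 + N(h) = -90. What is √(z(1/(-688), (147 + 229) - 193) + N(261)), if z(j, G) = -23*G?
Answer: I*√4305 ≈ 65.613*I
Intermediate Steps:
N(h) = -96 (N(h) = -6 - 90 = -96)
√(z(1/(-688), (147 + 229) - 193) + N(261)) = √(-23*((147 + 229) - 193) - 96) = √(-23*(376 - 193) - 96) = √(-23*183 - 96) = √(-4209 - 96) = √(-4305) = I*√4305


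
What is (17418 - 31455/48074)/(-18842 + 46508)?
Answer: 279107159/443338428 ≈ 0.62956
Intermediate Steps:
(17418 - 31455/48074)/(-18842 + 46508) = (17418 - 31455*1/48074)/27666 = (17418 - 31455/48074)*(1/27666) = (837321477/48074)*(1/27666) = 279107159/443338428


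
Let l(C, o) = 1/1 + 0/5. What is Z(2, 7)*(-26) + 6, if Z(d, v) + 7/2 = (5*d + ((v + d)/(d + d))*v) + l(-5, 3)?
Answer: -1197/2 ≈ -598.50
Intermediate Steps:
l(C, o) = 1 (l(C, o) = 1*1 + 0*(⅕) = 1 + 0 = 1)
Z(d, v) = -5/2 + 5*d + v*(d + v)/(2*d) (Z(d, v) = -7/2 + ((5*d + ((v + d)/(d + d))*v) + 1) = -7/2 + ((5*d + ((d + v)/((2*d)))*v) + 1) = -7/2 + ((5*d + ((d + v)*(1/(2*d)))*v) + 1) = -7/2 + ((5*d + ((d + v)/(2*d))*v) + 1) = -7/2 + ((5*d + v*(d + v)/(2*d)) + 1) = -7/2 + (1 + 5*d + v*(d + v)/(2*d)) = -5/2 + 5*d + v*(d + v)/(2*d))
Z(2, 7)*(-26) + 6 = ((½)*(7² + 2*(-5 + 7 + 10*2))/2)*(-26) + 6 = ((½)*(½)*(49 + 2*(-5 + 7 + 20)))*(-26) + 6 = ((½)*(½)*(49 + 2*22))*(-26) + 6 = ((½)*(½)*(49 + 44))*(-26) + 6 = ((½)*(½)*93)*(-26) + 6 = (93/4)*(-26) + 6 = -1209/2 + 6 = -1197/2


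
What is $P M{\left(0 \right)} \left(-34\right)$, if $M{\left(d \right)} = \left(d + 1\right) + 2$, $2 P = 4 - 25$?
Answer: $1071$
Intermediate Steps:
$P = - \frac{21}{2}$ ($P = \frac{4 - 25}{2} = \frac{1}{2} \left(-21\right) = - \frac{21}{2} \approx -10.5$)
$M{\left(d \right)} = 3 + d$ ($M{\left(d \right)} = \left(1 + d\right) + 2 = 3 + d$)
$P M{\left(0 \right)} \left(-34\right) = - \frac{21 \left(3 + 0\right)}{2} \left(-34\right) = \left(- \frac{21}{2}\right) 3 \left(-34\right) = \left(- \frac{63}{2}\right) \left(-34\right) = 1071$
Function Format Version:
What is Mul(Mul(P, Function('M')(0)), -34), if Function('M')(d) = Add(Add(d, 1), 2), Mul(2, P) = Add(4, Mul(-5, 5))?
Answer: 1071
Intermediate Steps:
P = Rational(-21, 2) (P = Mul(Rational(1, 2), Add(4, Mul(-5, 5))) = Mul(Rational(1, 2), Add(4, -25)) = Mul(Rational(1, 2), -21) = Rational(-21, 2) ≈ -10.500)
Function('M')(d) = Add(3, d) (Function('M')(d) = Add(Add(1, d), 2) = Add(3, d))
Mul(Mul(P, Function('M')(0)), -34) = Mul(Mul(Rational(-21, 2), Add(3, 0)), -34) = Mul(Mul(Rational(-21, 2), 3), -34) = Mul(Rational(-63, 2), -34) = 1071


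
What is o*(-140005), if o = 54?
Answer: -7560270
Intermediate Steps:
o*(-140005) = 54*(-140005) = -7560270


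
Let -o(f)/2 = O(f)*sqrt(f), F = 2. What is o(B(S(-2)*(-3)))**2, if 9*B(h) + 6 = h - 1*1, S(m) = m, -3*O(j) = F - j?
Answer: -1444/6561 ≈ -0.22009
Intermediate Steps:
O(j) = -2/3 + j/3 (O(j) = -(2 - j)/3 = -2/3 + j/3)
B(h) = -7/9 + h/9 (B(h) = -2/3 + (h - 1*1)/9 = -2/3 + (h - 1)/9 = -2/3 + (-1 + h)/9 = -2/3 + (-1/9 + h/9) = -7/9 + h/9)
o(f) = -2*sqrt(f)*(-2/3 + f/3) (o(f) = -2*(-2/3 + f/3)*sqrt(f) = -2*sqrt(f)*(-2/3 + f/3))
o(B(S(-2)*(-3)))**2 = (2*sqrt(-7/9 + (-2*(-3))/9)*(2 - (-7/9 + (-2*(-3))/9))/3)**2 = (2*sqrt(-7/9 + (1/9)*6)*(2 - (-7/9 + (1/9)*6))/3)**2 = (2*sqrt(-7/9 + 2/3)*(2 - (-7/9 + 2/3))/3)**2 = (2*sqrt(-1/9)*(2 - 1*(-1/9))/3)**2 = (2*(I/3)*(2 + 1/9)/3)**2 = ((2/3)*(I/3)*(19/9))**2 = (38*I/81)**2 = -1444/6561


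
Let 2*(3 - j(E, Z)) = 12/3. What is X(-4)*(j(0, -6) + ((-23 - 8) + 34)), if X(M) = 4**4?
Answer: 1024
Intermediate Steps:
X(M) = 256
j(E, Z) = 1 (j(E, Z) = 3 - 6/3 = 3 - 1/2*4 = 3 - 2 = 1)
X(-4)*(j(0, -6) + ((-23 - 8) + 34)) = 256*(1 + ((-23 - 8) + 34)) = 256*(1 + (-31 + 34)) = 256*(1 + 3) = 256*4 = 1024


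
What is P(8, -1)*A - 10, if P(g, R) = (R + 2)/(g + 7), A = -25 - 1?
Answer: -176/15 ≈ -11.733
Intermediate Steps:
A = -26
P(g, R) = (2 + R)/(7 + g)
P(8, -1)*A - 10 = ((2 - 1)/(7 + 8))*(-26) - 10 = (1/15)*(-26) - 10 = -26/15 - 10 = -176/15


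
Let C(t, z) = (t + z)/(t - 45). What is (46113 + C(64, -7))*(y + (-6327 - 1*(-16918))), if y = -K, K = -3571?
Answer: 653094792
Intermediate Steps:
C(t, z) = (t + z)/(-45 + t)
y = 3571 (y = -1*(-3571) = 3571)
(46113 + C(64, -7))*(y + (-6327 - 1*(-16918))) = (46113 + (64 - 7)/(-45 + 64))*(3571 + (-6327 - 1*(-16918))) = (46113 + 57/19)*(3571 + (-6327 + 16918)) = (46113 + (1/19)*57)*(3571 + 10591) = (46113 + 3)*14162 = 46116*14162 = 653094792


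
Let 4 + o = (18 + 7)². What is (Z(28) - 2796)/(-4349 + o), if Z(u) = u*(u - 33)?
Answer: 367/466 ≈ 0.78755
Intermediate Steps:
Z(u) = u*(-33 + u)
o = 621 (o = -4 + (18 + 7)² = -4 + 25² = -4 + 625 = 621)
(Z(28) - 2796)/(-4349 + o) = (28*(-33 + 28) - 2796)/(-4349 + 621) = (28*(-5) - 2796)/(-3728) = (-140 - 2796)*(-1/3728) = -2936*(-1/3728) = 367/466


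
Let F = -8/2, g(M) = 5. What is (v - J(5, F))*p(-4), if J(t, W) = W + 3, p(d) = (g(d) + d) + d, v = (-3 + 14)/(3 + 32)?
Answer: -138/35 ≈ -3.9429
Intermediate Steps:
v = 11/35 ≈ 0.31429
p(d) = 5 + 2*d (p(d) = (5 + d) + d = 5 + 2*d)
F = -4 (F = -8*½ = -4)
J(t, W) = 3 + W
(v - J(5, F))*p(-4) = (11/35 - (3 - 4))*(5 + 2*(-4)) = (11/35 - 1*(-1))*(5 - 8) = (11/35 + 1)*(-3) = (46/35)*(-3) = -138/35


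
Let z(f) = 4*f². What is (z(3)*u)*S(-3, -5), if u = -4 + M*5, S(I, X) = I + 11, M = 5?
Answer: 6048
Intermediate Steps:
S(I, X) = 11 + I
u = 21 (u = -4 + 5*5 = -4 + 25 = 21)
(z(3)*u)*S(-3, -5) = ((4*3²)*21)*(11 - 3) = ((4*9)*21)*8 = (36*21)*8 = 756*8 = 6048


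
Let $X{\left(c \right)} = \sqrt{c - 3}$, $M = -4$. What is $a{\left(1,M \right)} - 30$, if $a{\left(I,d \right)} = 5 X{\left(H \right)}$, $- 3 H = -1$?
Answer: $-30 + \frac{10 i \sqrt{6}}{3} \approx -30.0 + 8.165 i$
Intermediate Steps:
$H = \frac{1}{3}$ ($H = \left(- \frac{1}{3}\right) \left(-1\right) = \frac{1}{3} \approx 0.33333$)
$X{\left(c \right)} = \sqrt{-3 + c}$
$a{\left(I,d \right)} = \frac{10 i \sqrt{6}}{3}$ ($a{\left(I,d \right)} = 5 \sqrt{-3 + \frac{1}{3}} = 5 \sqrt{- \frac{8}{3}} = 5 \frac{2 i \sqrt{6}}{3} = \frac{10 i \sqrt{6}}{3}$)
$a{\left(1,M \right)} - 30 = \frac{10 i \sqrt{6}}{3} - 30 = -30 + \frac{10 i \sqrt{6}}{3}$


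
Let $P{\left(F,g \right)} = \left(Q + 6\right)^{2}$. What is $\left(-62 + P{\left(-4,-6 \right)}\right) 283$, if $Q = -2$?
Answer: $-13018$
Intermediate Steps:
$P{\left(F,g \right)} = 16$ ($P{\left(F,g \right)} = \left(-2 + 6\right)^{2} = 4^{2} = 16$)
$\left(-62 + P{\left(-4,-6 \right)}\right) 283 = \left(-62 + 16\right) 283 = \left(-46\right) 283 = -13018$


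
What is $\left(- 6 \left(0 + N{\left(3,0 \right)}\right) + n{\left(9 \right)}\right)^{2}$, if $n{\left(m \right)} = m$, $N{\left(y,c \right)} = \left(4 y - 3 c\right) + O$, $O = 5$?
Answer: $8649$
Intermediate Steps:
$N{\left(y,c \right)} = 5 - 3 c + 4 y$ ($N{\left(y,c \right)} = \left(4 y - 3 c\right) + 5 = \left(- 3 c + 4 y\right) + 5 = 5 - 3 c + 4 y$)
$\left(- 6 \left(0 + N{\left(3,0 \right)}\right) + n{\left(9 \right)}\right)^{2} = \left(- 6 \left(0 + \left(5 - 0 + 4 \cdot 3\right)\right) + 9\right)^{2} = \left(- 6 \left(0 + \left(5 + 0 + 12\right)\right) + 9\right)^{2} = \left(- 6 \left(0 + 17\right) + 9\right)^{2} = \left(\left(-6\right) 17 + 9\right)^{2} = \left(-102 + 9\right)^{2} = \left(-93\right)^{2} = 8649$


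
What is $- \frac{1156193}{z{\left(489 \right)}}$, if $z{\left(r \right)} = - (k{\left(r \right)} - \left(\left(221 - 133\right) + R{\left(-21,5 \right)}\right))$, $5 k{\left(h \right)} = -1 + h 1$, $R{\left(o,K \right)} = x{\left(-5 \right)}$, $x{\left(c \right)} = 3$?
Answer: $\frac{5780965}{33} \approx 1.7518 \cdot 10^{5}$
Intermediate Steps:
$R{\left(o,K \right)} = 3$
$k{\left(h \right)} = - \frac{1}{5} + \frac{h}{5}$ ($k{\left(h \right)} = \frac{-1 + h 1}{5} = \frac{-1 + h}{5} = - \frac{1}{5} + \frac{h}{5}$)
$z{\left(r \right)} = \frac{456}{5} - \frac{r}{5}$ ($z{\left(r \right)} = - (\left(- \frac{1}{5} + \frac{r}{5}\right) - \left(\left(221 - 133\right) + 3\right)) = - (\left(- \frac{1}{5} + \frac{r}{5}\right) - \left(88 + 3\right)) = - (\left(- \frac{1}{5} + \frac{r}{5}\right) - 91) = - (- \frac{456}{5} + \frac{r}{5}) = \frac{456}{5} - \frac{r}{5}$)
$- \frac{1156193}{z{\left(489 \right)}} = - \frac{1156193}{\frac{456}{5} - \frac{489}{5}} = - \frac{1156193}{- \frac{33}{5}} = \left(-1156193\right) \left(- \frac{5}{33}\right) = \frac{5780965}{33}$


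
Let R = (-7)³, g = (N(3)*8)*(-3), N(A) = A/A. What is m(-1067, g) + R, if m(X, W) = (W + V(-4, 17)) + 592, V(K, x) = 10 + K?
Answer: 231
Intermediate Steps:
N(A) = 1
g = -24 (g = (1*8)*(-3) = 8*(-3) = -24)
m(X, W) = 598 + W (m(X, W) = (W + (10 - 4)) + 592 = (W + 6) + 592 = (6 + W) + 592 = 598 + W)
R = -343
m(-1067, g) + R = (598 - 24) - 343 = 574 - 343 = 231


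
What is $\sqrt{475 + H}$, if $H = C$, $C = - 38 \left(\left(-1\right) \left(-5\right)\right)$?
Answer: $\sqrt{285} \approx 16.882$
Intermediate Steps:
$C = -190$ ($C = \left(-38\right) 5 = -190$)
$H = -190$
$\sqrt{475 + H} = \sqrt{475 - 190} = \sqrt{285}$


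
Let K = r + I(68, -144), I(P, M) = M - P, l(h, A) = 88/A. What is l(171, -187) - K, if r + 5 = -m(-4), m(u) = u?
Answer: 3613/17 ≈ 212.53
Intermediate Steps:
r = -1 (r = -5 - 1*(-4) = -5 + 4 = -1)
K = -213 (K = -1 + (-144 - 1*68) = -1 + (-144 - 68) = -1 - 212 = -213)
l(171, -187) - K = 88/(-187) - 1*(-213) = 88*(-1/187) + 213 = -8/17 + 213 = 3613/17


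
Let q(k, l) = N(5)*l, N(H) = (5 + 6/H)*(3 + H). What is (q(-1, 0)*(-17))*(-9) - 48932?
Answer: -48932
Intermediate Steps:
N(H) = (3 + H)*(5 + 6/H)
q(k, l) = 248*l/5 (q(k, l) = (21 + 5*5 + 18/5)*l = (21 + 25 + 18*(1/5))*l = (21 + 25 + 18/5)*l = 248*l/5)
(q(-1, 0)*(-17))*(-9) - 48932 = (((248/5)*0)*(-17))*(-9) - 48932 = (0*(-17))*(-9) - 48932 = 0*(-9) - 48932 = 0 - 48932 = -48932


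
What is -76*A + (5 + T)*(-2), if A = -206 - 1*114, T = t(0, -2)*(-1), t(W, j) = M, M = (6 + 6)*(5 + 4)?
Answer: 24526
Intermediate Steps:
M = 108 (M = 12*9 = 108)
t(W, j) = 108
T = -108 (T = 108*(-1) = -108)
A = -320 (A = -206 - 114 = -320)
-76*A + (5 + T)*(-2) = -76*(-320) + (5 - 108)*(-2) = 24320 - 103*(-2) = 24320 + 206 = 24526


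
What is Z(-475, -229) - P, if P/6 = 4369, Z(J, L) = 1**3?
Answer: -26213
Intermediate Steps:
Z(J, L) = 1
P = 26214 (P = 6*4369 = 26214)
Z(-475, -229) - P = 1 - 1*26214 = 1 - 26214 = -26213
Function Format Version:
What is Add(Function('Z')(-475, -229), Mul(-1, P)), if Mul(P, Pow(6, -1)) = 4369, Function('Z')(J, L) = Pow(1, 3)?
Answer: -26213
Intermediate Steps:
Function('Z')(J, L) = 1
P = 26214 (P = Mul(6, 4369) = 26214)
Add(Function('Z')(-475, -229), Mul(-1, P)) = Add(1, Mul(-1, 26214)) = Add(1, -26214) = -26213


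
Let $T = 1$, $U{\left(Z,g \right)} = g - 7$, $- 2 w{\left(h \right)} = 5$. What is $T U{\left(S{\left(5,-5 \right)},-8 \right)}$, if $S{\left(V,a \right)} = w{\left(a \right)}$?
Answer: $-15$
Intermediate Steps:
$w{\left(h \right)} = - \frac{5}{2}$ ($w{\left(h \right)} = \left(- \frac{1}{2}\right) 5 = - \frac{5}{2}$)
$S{\left(V,a \right)} = - \frac{5}{2}$
$U{\left(Z,g \right)} = -7 + g$
$T U{\left(S{\left(5,-5 \right)},-8 \right)} = 1 \left(-7 - 8\right) = 1 \left(-15\right) = -15$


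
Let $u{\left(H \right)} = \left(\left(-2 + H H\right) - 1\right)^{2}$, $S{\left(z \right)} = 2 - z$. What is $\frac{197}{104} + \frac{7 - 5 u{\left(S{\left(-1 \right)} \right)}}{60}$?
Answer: $- \frac{1543}{1560} \approx -0.9891$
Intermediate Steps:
$u{\left(H \right)} = \left(-3 + H^{2}\right)^{2}$ ($u{\left(H \right)} = \left(\left(-2 + H^{2}\right) - 1\right)^{2} = \left(-3 + H^{2}\right)^{2}$)
$\frac{197}{104} + \frac{7 - 5 u{\left(S{\left(-1 \right)} \right)}}{60} = \frac{197}{104} + \frac{7 - 5 \left(-3 + \left(2 - -1\right)^{2}\right)^{2}}{60} = 197 \cdot \frac{1}{104} + \left(7 - 5 \left(-3 + \left(2 + 1\right)^{2}\right)^{2}\right) \frac{1}{60} = \frac{197}{104} + \left(7 - 5 \left(-3 + 3^{2}\right)^{2}\right) \frac{1}{60} = \frac{197}{104} + \left(7 - 5 \left(-3 + 9\right)^{2}\right) \frac{1}{60} = \frac{197}{104} + \left(7 - 5 \cdot 6^{2}\right) \frac{1}{60} = \frac{197}{104} + \left(7 - 180\right) \frac{1}{60} = \frac{197}{104} - \frac{173}{60} = - \frac{1543}{1560}$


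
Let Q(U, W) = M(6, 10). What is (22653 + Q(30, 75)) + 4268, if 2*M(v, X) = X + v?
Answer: 26929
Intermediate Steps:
M(v, X) = X/2 + v/2 (M(v, X) = (X + v)/2 = X/2 + v/2)
Q(U, W) = 8 (Q(U, W) = (1/2)*10 + (1/2)*6 = 5 + 3 = 8)
(22653 + Q(30, 75)) + 4268 = (22653 + 8) + 4268 = 22661 + 4268 = 26929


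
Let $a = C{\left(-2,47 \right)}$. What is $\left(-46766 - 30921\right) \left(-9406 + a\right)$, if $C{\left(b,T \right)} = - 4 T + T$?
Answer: $741677789$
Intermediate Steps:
$C{\left(b,T \right)} = - 3 T$
$a = -141$ ($a = \left(-3\right) 47 = -141$)
$\left(-46766 - 30921\right) \left(-9406 + a\right) = \left(-46766 - 30921\right) \left(-9406 - 141\right) = \left(-77687\right) \left(-9547\right) = 741677789$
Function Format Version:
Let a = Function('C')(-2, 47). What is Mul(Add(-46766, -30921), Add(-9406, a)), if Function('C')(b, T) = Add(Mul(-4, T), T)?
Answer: 741677789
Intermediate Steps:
Function('C')(b, T) = Mul(-3, T)
a = -141 (a = Mul(-3, 47) = -141)
Mul(Add(-46766, -30921), Add(-9406, a)) = Mul(Add(-46766, -30921), Add(-9406, -141)) = Mul(-77687, -9547) = 741677789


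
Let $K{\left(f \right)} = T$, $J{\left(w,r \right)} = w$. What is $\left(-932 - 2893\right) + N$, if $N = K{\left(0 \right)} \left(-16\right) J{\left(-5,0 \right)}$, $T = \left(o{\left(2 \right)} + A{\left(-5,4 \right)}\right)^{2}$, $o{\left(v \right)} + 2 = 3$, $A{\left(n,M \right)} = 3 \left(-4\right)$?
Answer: $5855$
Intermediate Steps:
$A{\left(n,M \right)} = -12$
$o{\left(v \right)} = 1$ ($o{\left(v \right)} = -2 + 3 = 1$)
$T = 121$ ($T = \left(1 - 12\right)^{2} = \left(-11\right)^{2} = 121$)
$K{\left(f \right)} = 121$
$N = 9680$ ($N = 121 \left(-16\right) \left(-5\right) = \left(-1936\right) \left(-5\right) = 9680$)
$\left(-932 - 2893\right) + N = \left(-932 - 2893\right) + 9680 = -3825 + 9680 = 5855$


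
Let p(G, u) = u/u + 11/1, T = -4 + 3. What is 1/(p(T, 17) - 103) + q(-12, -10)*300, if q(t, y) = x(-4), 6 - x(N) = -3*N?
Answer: -163801/91 ≈ -1800.0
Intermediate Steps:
x(N) = 6 + 3*N (x(N) = 6 - (-3)*N = 6 + 3*N)
q(t, y) = -6 (q(t, y) = 6 + 3*(-4) = 6 - 12 = -6)
T = -1
p(G, u) = 12 (p(G, u) = 1 + 11*1 = 1 + 11 = 12)
1/(p(T, 17) - 103) + q(-12, -10)*300 = 1/(12 - 103) - 6*300 = 1/(-91) - 1800 = -1/91 - 1800 = -163801/91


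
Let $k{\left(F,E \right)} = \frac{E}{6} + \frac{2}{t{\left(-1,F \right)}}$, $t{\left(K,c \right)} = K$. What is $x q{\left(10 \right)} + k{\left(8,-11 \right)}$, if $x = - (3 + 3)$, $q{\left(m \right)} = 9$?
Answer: $- \frac{347}{6} \approx -57.833$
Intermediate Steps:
$x = -6$ ($x = \left(-1\right) 6 = -6$)
$k{\left(F,E \right)} = -2 + \frac{E}{6}$ ($k{\left(F,E \right)} = \frac{E}{6} + \frac{2}{-1} = E \frac{1}{6} + 2 \left(-1\right) = \frac{E}{6} - 2 = -2 + \frac{E}{6}$)
$x q{\left(10 \right)} + k{\left(8,-11 \right)} = \left(-6\right) 9 + \left(-2 + \frac{1}{6} \left(-11\right)\right) = -54 - \frac{23}{6} = - \frac{347}{6}$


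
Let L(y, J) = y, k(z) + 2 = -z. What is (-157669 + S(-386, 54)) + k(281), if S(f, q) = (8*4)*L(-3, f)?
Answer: -158048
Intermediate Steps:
k(z) = -2 - z
S(f, q) = -96 (S(f, q) = (8*4)*(-3) = 32*(-3) = -96)
(-157669 + S(-386, 54)) + k(281) = (-157669 - 96) + (-2 - 1*281) = -157765 + (-2 - 281) = -157765 - 283 = -158048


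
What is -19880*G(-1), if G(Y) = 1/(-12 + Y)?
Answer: 19880/13 ≈ 1529.2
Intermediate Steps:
-19880*G(-1) = -19880/(-12 - 1) = -19880/(-13) = -19880*(-1/13) = 19880/13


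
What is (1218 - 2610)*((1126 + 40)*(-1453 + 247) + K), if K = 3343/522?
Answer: 5872247752/3 ≈ 1.9574e+9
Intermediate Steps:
K = 3343/522 (K = 3343*(1/522) = 3343/522 ≈ 6.4042)
(1218 - 2610)*((1126 + 40)*(-1453 + 247) + K) = (1218 - 2610)*((1126 + 40)*(-1453 + 247) + 3343/522) = -1392*(1166*(-1206) + 3343/522) = -1392*(-1406196 + 3343/522) = -1392*(-734030969/522) = 5872247752/3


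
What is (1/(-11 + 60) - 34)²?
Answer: 2772225/2401 ≈ 1154.6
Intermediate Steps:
(1/(-11 + 60) - 34)² = (1/49 - 34)² = (-1665/49)² = 2772225/2401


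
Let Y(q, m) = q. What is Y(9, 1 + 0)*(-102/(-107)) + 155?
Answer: 17503/107 ≈ 163.58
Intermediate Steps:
Y(9, 1 + 0)*(-102/(-107)) + 155 = 9*(-102/(-107)) + 155 = 9*(-102*(-1/107)) + 155 = 9*(102/107) + 155 = 918/107 + 155 = 17503/107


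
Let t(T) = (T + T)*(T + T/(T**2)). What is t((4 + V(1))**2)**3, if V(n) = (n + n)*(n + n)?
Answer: 550158565384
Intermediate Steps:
V(n) = 4*n**2 (V(n) = (2*n)*(2*n) = 4*n**2)
t(T) = 2*T*(T + 1/T) (t(T) = (2*T)*(T + T/T**2) = (2*T)*(T + 1/T) = 2*T*(T + 1/T))
t((4 + V(1))**2)**3 = (2 + 2*((4 + 4*1**2)**2)**2)**3 = (2 + 2*((4 + 4*1)**2)**2)**3 = (2 + 2*((4 + 4)**2)**2)**3 = (2 + 2*(8**2)**2)**3 = (2 + 2*64**2)**3 = (2 + 2*4096)**3 = (2 + 8192)**3 = 8194**3 = 550158565384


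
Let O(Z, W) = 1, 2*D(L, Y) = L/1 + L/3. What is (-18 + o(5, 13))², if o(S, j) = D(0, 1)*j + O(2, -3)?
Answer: 289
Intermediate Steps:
D(L, Y) = 2*L/3 (D(L, Y) = (L/1 + L/3)/2 = (L*1 + L*(⅓))/2 = (L + L/3)/2 = (4*L/3)/2 = 2*L/3)
o(S, j) = 1 (o(S, j) = ((⅔)*0)*j + 1 = 0*j + 1 = 0 + 1 = 1)
(-18 + o(5, 13))² = (-18 + 1)² = (-17)² = 289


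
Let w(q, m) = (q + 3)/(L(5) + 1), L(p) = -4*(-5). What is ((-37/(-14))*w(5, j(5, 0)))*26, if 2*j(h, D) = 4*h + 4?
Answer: 3848/147 ≈ 26.177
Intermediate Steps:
L(p) = 20
j(h, D) = 2 + 2*h (j(h, D) = (4*h + 4)/2 = (4 + 4*h)/2 = 2 + 2*h)
w(q, m) = ⅐ + q/21 (w(q, m) = (q + 3)/(20 + 1) = (3 + q)/21 = (3 + q)*(1/21) = ⅐ + q/21)
((-37/(-14))*w(5, j(5, 0)))*26 = ((-37/(-14))*(⅐ + (1/21)*5))*26 = ((-37*(-1/14))*(⅐ + 5/21))*26 = ((37/14)*(8/21))*26 = (148/147)*26 = 3848/147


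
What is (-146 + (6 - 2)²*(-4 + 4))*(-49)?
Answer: 7154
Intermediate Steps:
(-146 + (6 - 2)²*(-4 + 4))*(-49) = (-146 + 4²*0)*(-49) = (-146 + 16*0)*(-49) = (-146 + 0)*(-49) = -146*(-49) = 7154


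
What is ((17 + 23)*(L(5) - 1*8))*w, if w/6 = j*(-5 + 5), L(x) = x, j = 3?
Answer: 0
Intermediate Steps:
w = 0 (w = 6*(3*(-5 + 5)) = 6*(3*0) = 6*0 = 0)
((17 + 23)*(L(5) - 1*8))*w = ((17 + 23)*(5 - 1*8))*0 = (40*(5 - 8))*0 = (40*(-3))*0 = -120*0 = 0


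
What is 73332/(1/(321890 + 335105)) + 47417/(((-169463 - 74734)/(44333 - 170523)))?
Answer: 11765113989707210/244197 ≈ 4.8179e+10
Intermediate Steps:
73332/(1/(321890 + 335105)) + 47417/(((-169463 - 74734)/(44333 - 170523))) = 73332/(1/656995) + 47417/((-244197/(-126190))) = 73332/(1/656995) + 47417/((-244197*(-1/126190))) = 73332*656995 + 47417/(244197/126190) = 48178757340 + 47417*(126190/244197) = 48178757340 + 5983551230/244197 = 11765113989707210/244197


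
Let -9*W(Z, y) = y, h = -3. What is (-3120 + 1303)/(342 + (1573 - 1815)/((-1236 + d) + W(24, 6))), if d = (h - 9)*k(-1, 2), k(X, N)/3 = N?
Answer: -3566771/671709 ≈ -5.3100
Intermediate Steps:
W(Z, y) = -y/9
k(X, N) = 3*N
d = -72 (d = (-3 - 9)*(3*2) = -12*6 = -72)
(-3120 + 1303)/(342 + (1573 - 1815)/((-1236 + d) + W(24, 6))) = (-3120 + 1303)/(342 + (1573 - 1815)/((-1236 - 72) - 1/9*6)) = -1817/(342 - 242/(-1308 - 2/3)) = -1817/(342 - 242/(-3926/3)) = -1817/(342 - 242*(-3/3926)) = -1817/(342 + 363/1963) = -1817/671709/1963 = -1817*1963/671709 = -3566771/671709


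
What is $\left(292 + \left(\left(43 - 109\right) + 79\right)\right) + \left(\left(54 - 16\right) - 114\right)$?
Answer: $229$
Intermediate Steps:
$\left(292 + \left(\left(43 - 109\right) + 79\right)\right) + \left(\left(54 - 16\right) - 114\right) = \left(292 + \left(-66 + 79\right)\right) + \left(38 - 114\right) = \left(292 + 13\right) - 76 = 305 - 76 = 229$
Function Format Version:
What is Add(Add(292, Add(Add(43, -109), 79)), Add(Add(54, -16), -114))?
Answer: 229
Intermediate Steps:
Add(Add(292, Add(Add(43, -109), 79)), Add(Add(54, -16), -114)) = Add(Add(292, Add(-66, 79)), Add(38, -114)) = Add(Add(292, 13), -76) = Add(305, -76) = 229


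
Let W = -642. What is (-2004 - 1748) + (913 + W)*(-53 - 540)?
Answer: -164455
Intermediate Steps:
(-2004 - 1748) + (913 + W)*(-53 - 540) = (-2004 - 1748) + (913 - 642)*(-53 - 540) = -3752 + 271*(-593) = -3752 - 160703 = -164455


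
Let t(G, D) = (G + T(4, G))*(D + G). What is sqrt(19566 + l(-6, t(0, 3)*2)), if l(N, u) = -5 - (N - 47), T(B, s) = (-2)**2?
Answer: sqrt(19614) ≈ 140.05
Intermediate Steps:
T(B, s) = 4
t(G, D) = (4 + G)*(D + G) (t(G, D) = (G + 4)*(D + G) = (4 + G)*(D + G))
l(N, u) = 42 - N (l(N, u) = -5 - (-47 + N) = -5 + (47 - N) = 42 - N)
sqrt(19566 + l(-6, t(0, 3)*2)) = sqrt(19566 + (42 - 1*(-6))) = sqrt(19566 + (42 + 6)) = sqrt(19566 + 48) = sqrt(19614)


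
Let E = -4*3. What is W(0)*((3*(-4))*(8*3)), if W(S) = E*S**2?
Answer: 0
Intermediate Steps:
E = -12
W(S) = -12*S**2
W(0)*((3*(-4))*(8*3)) = (-12*0**2)*((3*(-4))*(8*3)) = (-12*0)*(-12*24) = 0*(-288) = 0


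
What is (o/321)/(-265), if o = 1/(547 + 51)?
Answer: -1/50868870 ≈ -1.9658e-8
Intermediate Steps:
o = 1/598 ≈ 0.0016722
(o/321)/(-265) = ((1/598)/321)/(-265) = ((1/598)*(1/321))*(-1/265) = (1/191958)*(-1/265) = -1/50868870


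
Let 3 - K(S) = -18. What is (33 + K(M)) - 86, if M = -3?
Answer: -32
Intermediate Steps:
K(S) = 21 (K(S) = 3 - 1*(-18) = 3 + 18 = 21)
(33 + K(M)) - 86 = (33 + 21) - 86 = 54 - 86 = -32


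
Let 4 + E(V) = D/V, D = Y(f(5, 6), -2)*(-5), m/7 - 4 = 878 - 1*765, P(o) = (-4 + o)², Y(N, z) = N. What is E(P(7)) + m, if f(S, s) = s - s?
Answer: 815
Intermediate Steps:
f(S, s) = 0
m = 819 (m = 28 + 7*(878 - 1*765) = 28 + 7*(878 - 765) = 28 + 7*113 = 28 + 791 = 819)
D = 0 (D = 0*(-5) = 0)
E(V) = -4 (E(V) = -4 + 0/V = -4 + 0 = -4)
E(P(7)) + m = -4 + 819 = 815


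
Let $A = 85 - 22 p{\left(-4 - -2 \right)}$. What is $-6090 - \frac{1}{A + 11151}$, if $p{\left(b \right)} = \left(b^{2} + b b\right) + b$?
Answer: $- \frac{67623361}{11104} \approx -6090.0$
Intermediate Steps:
$p{\left(b \right)} = b + 2 b^{2}$ ($p{\left(b \right)} = \left(b^{2} + b^{2}\right) + b = 2 b^{2} + b = b + 2 b^{2}$)
$A = -47$ ($A = 85 - 22 \left(-4 - -2\right) \left(1 + 2 \left(-4 - -2\right)\right) = 85 - 22 \left(-4 + 2\right) \left(1 + 2 \left(-4 + 2\right)\right) = 85 - 22 \left(- 2 \left(1 + 2 \left(-2\right)\right)\right) = 85 - 22 \left(- 2 \left(1 - 4\right)\right) = 85 - 22 \left(\left(-2\right) \left(-3\right)\right) = 85 - 132 = -47$)
$-6090 - \frac{1}{A + 11151} = -6090 - \frac{1}{-47 + 11151} = -6090 - \frac{1}{11104} = - \frac{67623361}{11104}$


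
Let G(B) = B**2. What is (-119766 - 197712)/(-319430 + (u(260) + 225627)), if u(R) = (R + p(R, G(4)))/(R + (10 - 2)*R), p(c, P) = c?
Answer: 2857302/844225 ≈ 3.3845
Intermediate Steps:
u(R) = 2/9 (u(R) = (R + R)/(R + (10 - 2)*R) = (2*R)/(R + 8*R) = (2*R)/((9*R)) = (2*R)*(1/(9*R)) = 2/9)
(-119766 - 197712)/(-319430 + (u(260) + 225627)) = (-119766 - 197712)/(-319430 + (2/9 + 225627)) = -317478/(-319430 + 2030645/9) = -317478/(-844225/9) = -317478*(-9/844225) = 2857302/844225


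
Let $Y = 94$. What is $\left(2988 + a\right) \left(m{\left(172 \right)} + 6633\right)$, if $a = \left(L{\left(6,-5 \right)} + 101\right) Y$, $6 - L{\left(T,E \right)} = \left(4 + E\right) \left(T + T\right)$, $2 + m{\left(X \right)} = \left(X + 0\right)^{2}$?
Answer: $513311410$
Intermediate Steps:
$m{\left(X \right)} = -2 + X^{2}$ ($m{\left(X \right)} = -2 + \left(X + 0\right)^{2} = -2 + X^{2}$)
$L{\left(T,E \right)} = 6 - 2 T \left(4 + E\right)$ ($L{\left(T,E \right)} = 6 - \left(4 + E\right) \left(T + T\right) = 6 - \left(4 + E\right) 2 T = 6 - 2 T \left(4 + E\right)$)
$a = 11186$ ($a = \left(\left(6 - 48 - \left(-10\right) 6\right) + 101\right) 94 = \left(\left(6 - 48 + 60\right) + 101\right) 94 = \left(18 + 101\right) 94 = 119 \cdot 94 = 11186$)
$\left(2988 + a\right) \left(m{\left(172 \right)} + 6633\right) = \left(2988 + 11186\right) \left(\left(-2 + 172^{2}\right) + 6633\right) = 14174 \left(\left(-2 + 29584\right) + 6633\right) = 14174 \left(29582 + 6633\right) = 14174 \cdot 36215 = 513311410$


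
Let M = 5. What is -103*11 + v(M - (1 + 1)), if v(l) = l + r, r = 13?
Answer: -1117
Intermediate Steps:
v(l) = 13 + l (v(l) = l + 13 = 13 + l)
-103*11 + v(M - (1 + 1)) = -103*11 + (13 + (5 - (1 + 1))) = -1133 + (13 + (5 - 1*2)) = -1133 + (13 + (5 - 2)) = -1133 + (13 + 3) = -1133 + 16 = -1117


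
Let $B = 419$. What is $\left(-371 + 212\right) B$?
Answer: $-66621$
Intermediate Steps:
$\left(-371 + 212\right) B = \left(-371 + 212\right) 419 = \left(-159\right) 419 = -66621$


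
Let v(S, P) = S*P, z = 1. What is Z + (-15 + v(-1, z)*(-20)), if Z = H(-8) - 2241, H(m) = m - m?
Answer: -2236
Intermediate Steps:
H(m) = 0
v(S, P) = P*S
Z = -2241 (Z = 0 - 2241 = -2241)
Z + (-15 + v(-1, z)*(-20)) = -2241 + (-15 + (1*(-1))*(-20)) = -2241 + (-15 - 1*(-20)) = -2241 + (-15 + 20) = -2241 + 5 = -2236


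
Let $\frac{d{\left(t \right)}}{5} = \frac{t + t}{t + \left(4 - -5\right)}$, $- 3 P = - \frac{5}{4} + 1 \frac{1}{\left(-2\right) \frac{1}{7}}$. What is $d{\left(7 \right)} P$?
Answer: $\frac{665}{96} \approx 6.9271$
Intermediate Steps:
$P = \frac{19}{12}$ ($P = - \frac{- \frac{5}{4} + 1 \frac{1}{\left(-2\right) \frac{1}{7}}}{3} = - \frac{\left(-5\right) \frac{1}{4} + 1 \frac{1}{\left(-2\right) \frac{1}{7}}}{3} = - \frac{- \frac{5}{4} + 1 \frac{1}{- \frac{2}{7}}}{3} = - \frac{- \frac{5}{4} + 1 \left(- \frac{7}{2}\right)}{3} = - \frac{- \frac{5}{4} - \frac{7}{2}}{3} = \left(- \frac{1}{3}\right) \left(- \frac{19}{4}\right) = \frac{19}{12} \approx 1.5833$)
$d{\left(t \right)} = \frac{10 t}{9 + t}$ ($d{\left(t \right)} = 5 \frac{t + t}{t + \left(4 - -5\right)} = 5 \frac{2 t}{t + \left(4 + 5\right)} = 5 \frac{2 t}{t + 9} = 5 \frac{2 t}{9 + t} = \frac{10 t}{9 + t}$)
$d{\left(7 \right)} P = 10 \cdot 7 \frac{1}{9 + 7} \cdot \frac{19}{12} = 10 \cdot 7 \cdot \frac{1}{16} \cdot \frac{19}{12} = \frac{35}{8} \cdot \frac{19}{12} = \frac{665}{96}$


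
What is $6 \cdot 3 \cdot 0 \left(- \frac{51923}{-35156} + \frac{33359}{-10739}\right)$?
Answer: $0$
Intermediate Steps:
$6 \cdot 3 \cdot 0 \left(- \frac{51923}{-35156} + \frac{33359}{-10739}\right) = 18 \cdot 0 \left(\left(-51923\right) \left(- \frac{1}{35156}\right) + 33359 \left(- \frac{1}{10739}\right)\right) = 0 \left(\frac{51923}{35156} - \frac{33359}{10739}\right) = 0 \left(- \frac{615167907}{377540284}\right) = 0$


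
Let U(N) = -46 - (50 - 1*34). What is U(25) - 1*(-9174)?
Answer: 9112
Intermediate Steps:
U(N) = -62 (U(N) = -46 - (50 - 34) = -46 - 1*16 = -46 - 16 = -62)
U(25) - 1*(-9174) = -62 - 1*(-9174) = -62 + 9174 = 9112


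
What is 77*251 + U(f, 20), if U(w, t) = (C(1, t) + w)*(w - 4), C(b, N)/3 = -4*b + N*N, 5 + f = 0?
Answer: 8680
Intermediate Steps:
f = -5 (f = -5 + 0 = -5)
C(b, N) = -12*b + 3*N² (C(b, N) = 3*(-4*b + N*N) = 3*(-4*b + N²) = 3*(N² - 4*b) = -12*b + 3*N²)
U(w, t) = (-4 + w)*(-12 + w + 3*t²) (U(w, t) = ((-12*1 + 3*t²) + w)*(w - 4) = ((-12 + 3*t²) + w)*(-4 + w) = (-12 + w + 3*t²)*(-4 + w) = (-4 + w)*(-12 + w + 3*t²))
77*251 + U(f, 20) = 77*251 + (48 + (-5)² - 16*(-5) - 12*20² + 3*(-5)*20²) = 19327 + (48 + 25 + 80 - 12*400 + 3*(-5)*400) = 19327 + (48 + 25 + 80 - 4800 - 6000) = 19327 - 10647 = 8680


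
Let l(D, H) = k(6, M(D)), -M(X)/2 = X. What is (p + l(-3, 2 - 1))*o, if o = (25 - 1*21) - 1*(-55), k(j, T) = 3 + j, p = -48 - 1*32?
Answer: -4189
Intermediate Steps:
p = -80 (p = -48 - 32 = -80)
M(X) = -2*X
l(D, H) = 9 (l(D, H) = 3 + 6 = 9)
o = 59 (o = (25 - 21) + 55 = 4 + 55 = 59)
(p + l(-3, 2 - 1))*o = (-80 + 9)*59 = -71*59 = -4189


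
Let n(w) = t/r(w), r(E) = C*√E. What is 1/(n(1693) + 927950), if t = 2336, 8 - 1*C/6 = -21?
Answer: 5945522730075/5517147817372414138 - 25404*√1693/2758573908686207069 ≈ 1.0776e-6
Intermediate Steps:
C = 174 (C = 48 - 6*(-21) = 48 + 126 = 174)
r(E) = 174*√E
n(w) = 1168/(87*√w) (n(w) = 2336/((174*√w)) = 2336*(1/(174*√w)) = 1168/(87*√w))
1/(n(1693) + 927950) = 1/(1168/(87*√1693) + 927950) = 1/(1168*(√1693/1693)/87 + 927950) = 1/(1168*√1693/147291 + 927950) = 1/(927950 + 1168*√1693/147291)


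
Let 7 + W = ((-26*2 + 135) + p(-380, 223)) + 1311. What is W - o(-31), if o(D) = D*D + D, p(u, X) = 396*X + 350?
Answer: 89115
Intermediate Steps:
p(u, X) = 350 + 396*X
o(D) = D + D**2 (o(D) = D**2 + D = D + D**2)
W = 90045 (W = -7 + (((-26*2 + 135) + (350 + 396*223)) + 1311) = -7 + (((-52 + 135) + (350 + 88308)) + 1311) = -7 + ((83 + 88658) + 1311) = -7 + (88741 + 1311) = -7 + 90052 = 90045)
W - o(-31) = 90045 - (-31)*(1 - 31) = 90045 - (-31)*(-30) = 90045 - 1*930 = 90045 - 930 = 89115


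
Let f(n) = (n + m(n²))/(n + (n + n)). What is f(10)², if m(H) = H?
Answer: 121/9 ≈ 13.444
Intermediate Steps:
f(n) = (n + n²)/(3*n) (f(n) = (n + n²)/(n + (n + n)) = (n + n²)/(n + 2*n) = (n + n²)/((3*n)) = (n + n²)*(1/(3*n)) = (n + n²)/(3*n))
f(10)² = (⅓ + (⅓)*10)² = (⅓ + 10/3)² = (11/3)² = 121/9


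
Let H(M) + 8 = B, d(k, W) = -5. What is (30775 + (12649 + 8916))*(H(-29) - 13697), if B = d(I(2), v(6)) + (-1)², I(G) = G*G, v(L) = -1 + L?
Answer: -717529060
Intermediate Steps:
I(G) = G²
B = -4 (B = -5 + (-1)² = -5 + 1 = -4)
H(M) = -12 (H(M) = -8 - 4 = -12)
(30775 + (12649 + 8916))*(H(-29) - 13697) = (30775 + (12649 + 8916))*(-12 - 13697) = (30775 + 21565)*(-13709) = 52340*(-13709) = -717529060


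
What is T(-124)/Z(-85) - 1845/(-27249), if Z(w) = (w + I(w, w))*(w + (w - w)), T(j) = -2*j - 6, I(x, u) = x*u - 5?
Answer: 370784039/5508612425 ≈ 0.067310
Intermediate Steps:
I(x, u) = -5 + u*x (I(x, u) = u*x - 5 = -5 + u*x)
T(j) = -6 - 2*j
Z(w) = w*(-5 + w + w²) (Z(w) = (w + (-5 + w*w))*(w + (w - w)) = (w + (-5 + w²))*(w + 0) = (-5 + w + w²)*w = w*(-5 + w + w²))
T(-124)/Z(-85) - 1845/(-27249) = (-6 - 2*(-124))/((-85*(-5 - 85 + (-85)²))) - 1845/(-27249) = (-6 + 248)/((-85*(-5 - 85 + 7225))) - 1845*(-1/27249) = 242/((-85*7135)) + 615/9083 = 242/(-606475) + 615/9083 = 242*(-1/606475) + 615/9083 = -242/606475 + 615/9083 = 370784039/5508612425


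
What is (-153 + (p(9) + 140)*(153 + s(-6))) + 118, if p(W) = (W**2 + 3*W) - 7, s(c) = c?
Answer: 35392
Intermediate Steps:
p(W) = -7 + W**2 + 3*W
(-153 + (p(9) + 140)*(153 + s(-6))) + 118 = (-153 + ((-7 + 9**2 + 3*9) + 140)*(153 - 6)) + 118 = (-153 + ((-7 + 81 + 27) + 140)*147) + 118 = (-153 + (101 + 140)*147) + 118 = (-153 + 241*147) + 118 = (-153 + 35427) + 118 = 35274 + 118 = 35392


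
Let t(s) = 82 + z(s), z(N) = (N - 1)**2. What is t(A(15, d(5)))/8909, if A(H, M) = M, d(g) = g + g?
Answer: 163/8909 ≈ 0.018296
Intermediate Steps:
d(g) = 2*g
z(N) = (-1 + N)**2
t(s) = 82 + (-1 + s)**2
t(A(15, d(5)))/8909 = (82 + (-1 + 2*5)**2)/8909 = (82 + (-1 + 10)**2)*(1/8909) = (82 + 9**2)*(1/8909) = (82 + 81)*(1/8909) = 163*(1/8909) = 163/8909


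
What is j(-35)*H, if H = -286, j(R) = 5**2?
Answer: -7150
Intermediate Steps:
j(R) = 25
j(-35)*H = 25*(-286) = -7150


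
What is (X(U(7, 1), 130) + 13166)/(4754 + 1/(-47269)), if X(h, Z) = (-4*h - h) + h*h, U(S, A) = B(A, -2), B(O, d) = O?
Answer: 622154578/224716825 ≈ 2.7686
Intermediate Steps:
U(S, A) = A
X(h, Z) = h² - 5*h (X(h, Z) = -5*h + h² = h² - 5*h)
(X(U(7, 1), 130) + 13166)/(4754 + 1/(-47269)) = (1*(-5 + 1) + 13166)/(4754 + 1/(-47269)) = (1*(-4) + 13166)/(4754 - 1/47269) = (-4 + 13166)/(224716825/47269) = 13162*(47269/224716825) = 622154578/224716825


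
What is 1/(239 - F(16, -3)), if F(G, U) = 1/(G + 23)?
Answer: 39/9320 ≈ 0.0041846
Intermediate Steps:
F(G, U) = 1/(23 + G)
1/(239 - F(16, -3)) = 1/(239 - 1/(23 + 16)) = 1/(239 - 1/39) = 1/(9320/39) = 39/9320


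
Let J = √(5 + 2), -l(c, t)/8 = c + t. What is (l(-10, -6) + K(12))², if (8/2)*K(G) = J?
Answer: (512 + √7)²/16 ≈ 16554.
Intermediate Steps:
l(c, t) = -8*c - 8*t (l(c, t) = -8*(c + t) = -8*c - 8*t)
J = √7 ≈ 2.6458
K(G) = √7/4
(l(-10, -6) + K(12))² = ((-8*(-10) - 8*(-6)) + √7/4)² = ((80 + 48) + √7/4)² = (128 + √7/4)²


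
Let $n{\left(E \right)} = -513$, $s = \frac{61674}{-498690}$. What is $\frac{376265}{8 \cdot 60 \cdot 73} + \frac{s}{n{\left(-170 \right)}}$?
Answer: $\frac{56293141631}{5242229280} \approx 10.738$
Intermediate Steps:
$s = - \frac{10279}{83115}$ ($s = 61674 \left(- \frac{1}{498690}\right) = - \frac{10279}{83115} \approx -0.12367$)
$\frac{376265}{8 \cdot 60 \cdot 73} + \frac{s}{n{\left(-170 \right)}} = \frac{376265}{8 \cdot 60 \cdot 73} - \frac{10279}{83115 \left(-513\right)} = \frac{376265}{480 \cdot 73} - - \frac{541}{2244105} = \frac{376265}{35040} + \frac{541}{2244105} = 376265 \cdot \frac{1}{35040} + \frac{541}{2244105} = \frac{75253}{7008} + \frac{541}{2244105} = \frac{56293141631}{5242229280}$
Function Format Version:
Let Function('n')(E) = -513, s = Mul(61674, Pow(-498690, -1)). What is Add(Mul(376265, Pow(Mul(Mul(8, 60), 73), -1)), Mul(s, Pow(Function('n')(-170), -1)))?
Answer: Rational(56293141631, 5242229280) ≈ 10.738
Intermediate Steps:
s = Rational(-10279, 83115) (s = Mul(61674, Rational(-1, 498690)) = Rational(-10279, 83115) ≈ -0.12367)
Add(Mul(376265, Pow(Mul(Mul(8, 60), 73), -1)), Mul(s, Pow(Function('n')(-170), -1))) = Add(Mul(376265, Pow(Mul(Mul(8, 60), 73), -1)), Mul(Rational(-10279, 83115), Pow(-513, -1))) = Add(Mul(376265, Pow(Mul(480, 73), -1)), Mul(Rational(-10279, 83115), Rational(-1, 513))) = Add(Mul(376265, Pow(35040, -1)), Rational(541, 2244105)) = Add(Mul(376265, Rational(1, 35040)), Rational(541, 2244105)) = Add(Rational(75253, 7008), Rational(541, 2244105)) = Rational(56293141631, 5242229280)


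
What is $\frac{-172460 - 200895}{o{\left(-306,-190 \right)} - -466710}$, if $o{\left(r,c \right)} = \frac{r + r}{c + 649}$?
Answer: $- \frac{1120065}{1400126} \approx -0.79997$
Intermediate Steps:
$o{\left(r,c \right)} = \frac{2 r}{649 + c}$
$\frac{-172460 - 200895}{o{\left(-306,-190 \right)} - -466710} = \frac{-172460 - 200895}{2 \left(-306\right) \frac{1}{649 - 190} - -466710} = - \frac{373355}{2 \left(-306\right) \frac{1}{459} + 466710} = - \frac{373355}{- \frac{4}{3} + 466710} = - \frac{373355}{\frac{1400126}{3}} = \left(-373355\right) \frac{3}{1400126} = - \frac{1120065}{1400126}$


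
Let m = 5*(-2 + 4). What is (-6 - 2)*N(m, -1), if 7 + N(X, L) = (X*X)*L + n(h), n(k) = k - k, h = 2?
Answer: 856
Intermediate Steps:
m = 10 (m = 5*2 = 10)
n(k) = 0
N(X, L) = -7 + L*X² (N(X, L) = -7 + ((X*X)*L + 0) = -7 + (X²*L + 0) = -7 + (L*X² + 0) = -7 + L*X²)
(-6 - 2)*N(m, -1) = (-6 - 2)*(-7 - 1*10²) = -8*(-7 - 1*100) = -8*(-7 - 100) = -8*(-107) = 856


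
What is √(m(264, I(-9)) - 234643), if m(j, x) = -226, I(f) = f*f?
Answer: I*√234869 ≈ 484.63*I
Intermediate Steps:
I(f) = f²
√(m(264, I(-9)) - 234643) = √(-226 - 234643) = √(-234869) = I*√234869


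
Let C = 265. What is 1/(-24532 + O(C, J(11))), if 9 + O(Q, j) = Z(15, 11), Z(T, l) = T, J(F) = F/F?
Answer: -1/24526 ≈ -4.0773e-5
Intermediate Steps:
J(F) = 1
O(Q, j) = 6 (O(Q, j) = -9 + 15 = 6)
1/(-24532 + O(C, J(11))) = 1/(-24532 + 6) = 1/(-24526) = -1/24526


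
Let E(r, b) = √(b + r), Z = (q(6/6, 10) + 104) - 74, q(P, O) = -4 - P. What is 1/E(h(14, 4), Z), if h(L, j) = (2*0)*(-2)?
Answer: ⅕ ≈ 0.20000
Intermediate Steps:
h(L, j) = 0 (h(L, j) = 0*(-2) = 0)
Z = 25 (Z = ((-4 - 6/6) + 104) - 74 = ((-4 - 1*1) + 104) - 74 = ((-4 - 1) + 104) - 74 = (-5 + 104) - 74 = 99 - 74 = 25)
1/E(h(14, 4), Z) = 1/(√(25 + 0)) = 1/(√25) = 1/5 = ⅕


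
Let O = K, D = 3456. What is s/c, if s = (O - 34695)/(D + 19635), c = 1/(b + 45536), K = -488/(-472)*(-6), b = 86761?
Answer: -90287013729/454123 ≈ -1.9882e+5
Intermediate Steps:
K = -366/59 (K = -488*(-1/472)*(-6) = (61/59)*(-6) = -366/59 ≈ -6.2034)
O = -366/59 ≈ -6.2034
c = 1/132297 (c = 1/(86761 + 45536) = 1/132297 ≈ 7.5588e-6)
s = -682457/454123 (s = (-366/59 - 34695)/(3456 + 19635) = -2047371/59/23091 = -2047371/59*1/23091 = -682457/454123 ≈ -1.5028)
s/c = -682457/(454123*1/132297) = -682457/454123*132297 = -90287013729/454123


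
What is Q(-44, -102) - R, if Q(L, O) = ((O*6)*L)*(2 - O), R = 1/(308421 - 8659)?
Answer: 839487078143/299762 ≈ 2.8005e+6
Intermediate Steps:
R = 1/299762 ≈ 3.3360e-6
Q(L, O) = 6*L*O*(2 - O) (Q(L, O) = ((6*O)*L)*(2 - O) = (6*L*O)*(2 - O) = 6*L*O*(2 - O))
Q(-44, -102) - R = 6*(-44)*(-102)*(2 - 1*(-102)) - 1*1/299762 = 6*(-44)*(-102)*(2 + 102) - 1/299762 = 6*(-44)*(-102)*104 - 1/299762 = 2800512 - 1/299762 = 839487078143/299762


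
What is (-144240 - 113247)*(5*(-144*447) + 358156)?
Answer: -9350897892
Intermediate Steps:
(-144240 - 113247)*(5*(-144*447) + 358156) = -257487*(5*(-64368) + 358156) = -257487*(-321840 + 358156) = -257487*36316 = -9350897892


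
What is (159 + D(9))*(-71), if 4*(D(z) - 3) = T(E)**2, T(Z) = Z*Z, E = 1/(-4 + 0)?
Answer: -11778119/1024 ≈ -11502.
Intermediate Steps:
E = -1/4 (E = 1/(-4) = -1/4 ≈ -0.25000)
T(Z) = Z**2
D(z) = 3073/1024 (D(z) = 3 + ((-1/4)**2)**2/4 = 3 + (1/16)**2/4 = 3 + (1/4)*(1/256) = 3 + 1/1024 = 3073/1024)
(159 + D(9))*(-71) = (159 + 3073/1024)*(-71) = (165889/1024)*(-71) = -11778119/1024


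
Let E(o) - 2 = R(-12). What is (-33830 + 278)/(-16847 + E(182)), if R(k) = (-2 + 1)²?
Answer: 8388/4211 ≈ 1.9919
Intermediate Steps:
R(k) = 1 (R(k) = (-1)² = 1)
E(o) = 3 (E(o) = 2 + 1 = 3)
(-33830 + 278)/(-16847 + E(182)) = (-33830 + 278)/(-16847 + 3) = -33552/(-16844) = -33552*(-1/16844) = 8388/4211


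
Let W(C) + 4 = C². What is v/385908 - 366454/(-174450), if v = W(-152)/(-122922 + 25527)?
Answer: 38259323130974/18213311556075 ≈ 2.1006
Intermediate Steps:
W(C) = -4 + C²
v = -1540/6493 (v = (-4 + (-152)²)/(-122922 + 25527) = (-4 + 23104)/(-97395) = 23100*(-1/97395) = -1540/6493 ≈ -0.23718)
v/385908 - 366454/(-174450) = -1540/6493/385908 - 366454/(-174450) = -1540/6493*1/385908 - 366454*(-1/174450) = -385/626425161 + 183227/87225 = 38259323130974/18213311556075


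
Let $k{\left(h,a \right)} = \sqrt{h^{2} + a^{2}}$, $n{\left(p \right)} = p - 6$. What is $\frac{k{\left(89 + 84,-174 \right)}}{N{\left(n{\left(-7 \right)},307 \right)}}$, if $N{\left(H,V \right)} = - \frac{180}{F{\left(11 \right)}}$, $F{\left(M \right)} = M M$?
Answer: $- \frac{121 \sqrt{60205}}{180} \approx -164.94$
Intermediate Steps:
$F{\left(M \right)} = M^{2}$
$n{\left(p \right)} = -6 + p$
$N{\left(H,V \right)} = - \frac{180}{121}$ ($N{\left(H,V \right)} = - \frac{180}{11^{2}} = - \frac{180}{121}$)
$k{\left(h,a \right)} = \sqrt{a^{2} + h^{2}}$
$\frac{k{\left(89 + 84,-174 \right)}}{N{\left(n{\left(-7 \right)},307 \right)}} = \frac{\sqrt{\left(-174\right)^{2} + \left(89 + 84\right)^{2}}}{- \frac{180}{121}} = \sqrt{30276 + 173^{2}} \left(- \frac{121}{180}\right) = \sqrt{30276 + 29929} \left(- \frac{121}{180}\right) = \sqrt{60205} \left(- \frac{121}{180}\right) = - \frac{121 \sqrt{60205}}{180}$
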